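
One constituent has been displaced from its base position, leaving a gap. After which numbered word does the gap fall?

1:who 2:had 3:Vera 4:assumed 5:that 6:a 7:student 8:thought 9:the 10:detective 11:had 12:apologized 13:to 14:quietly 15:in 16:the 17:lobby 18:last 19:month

The displaced element is "who" (word 1).
It is linked across 2 clause boundaries (that → Ø).
It functions as the object of the preposition "to" of "apologized", so the gap sits immediately after word 13 ("to").
Base order: Vera had assumed that a student thought the detective had apologized to who quietly in the lobby last month.

13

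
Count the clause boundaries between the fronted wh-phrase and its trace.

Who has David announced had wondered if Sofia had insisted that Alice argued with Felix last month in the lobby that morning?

1

"who" is extracted from the subject of "wondered".
Boundaries crossed, outermost first: [Ø] — 1 in total.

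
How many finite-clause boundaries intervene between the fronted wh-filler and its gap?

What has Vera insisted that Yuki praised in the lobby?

"what" is extracted from the object of "praised".
Boundaries crossed, outermost first: [that] — 1 in total.

1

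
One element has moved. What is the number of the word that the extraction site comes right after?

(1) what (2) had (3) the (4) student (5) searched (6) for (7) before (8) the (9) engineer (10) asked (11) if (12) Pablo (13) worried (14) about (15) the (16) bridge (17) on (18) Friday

The displaced element is "what" (word 1).
It functions as the object of the preposition "for" of "searched", so the gap sits immediately after word 6 ("for").
Base order: The student had searched for what before the engineer asked if Pablo worried about the bridge on Friday.

6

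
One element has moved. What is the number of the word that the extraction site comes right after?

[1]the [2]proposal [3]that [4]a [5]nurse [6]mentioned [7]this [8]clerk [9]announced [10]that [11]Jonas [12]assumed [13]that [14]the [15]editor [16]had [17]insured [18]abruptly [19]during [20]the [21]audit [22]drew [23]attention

The displaced element is "the proposal" (word 2).
It is linked across 3 clause boundaries (Ø → that → that).
It functions as the direct object of "insured", so the gap sits immediately after word 17 ("insured").
Base order: A nurse mentioned this clerk announced that Jonas assumed that the editor had insured the proposal abruptly during the audit.

17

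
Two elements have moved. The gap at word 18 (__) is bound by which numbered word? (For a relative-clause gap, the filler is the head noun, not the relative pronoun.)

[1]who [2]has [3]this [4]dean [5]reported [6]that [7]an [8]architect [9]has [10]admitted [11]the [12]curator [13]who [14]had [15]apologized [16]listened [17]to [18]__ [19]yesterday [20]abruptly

The marked gap is the object of the preposition "to" of "listened".
Its filler is the fronted wh-phrase "who", at word 1.
(The other dependency links word 12 to a gap after word 13.)

1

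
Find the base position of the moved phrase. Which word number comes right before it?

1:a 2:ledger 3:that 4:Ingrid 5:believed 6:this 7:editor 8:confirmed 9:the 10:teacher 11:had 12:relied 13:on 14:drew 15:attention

The displaced element is "a ledger" (word 2).
It is linked across 2 clause boundaries (Ø → Ø).
It functions as the object of the preposition "on" of "relied", so the gap sits immediately after word 13 ("on").
Base order: Ingrid believed this editor confirmed the teacher had relied on a ledger.

13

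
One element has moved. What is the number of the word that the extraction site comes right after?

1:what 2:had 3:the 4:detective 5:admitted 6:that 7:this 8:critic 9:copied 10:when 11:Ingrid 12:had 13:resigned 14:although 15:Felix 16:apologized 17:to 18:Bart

9

The displaced element is "what" (word 1).
It is linked across 1 clause boundary (that).
It functions as the direct object of "copied", so the gap sits immediately after word 9 ("copied").
Base order: The detective had admitted that this critic copied what when Ingrid had resigned although Felix apologized to Bart.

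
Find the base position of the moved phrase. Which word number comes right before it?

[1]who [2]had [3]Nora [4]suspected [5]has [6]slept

The displaced element is "who" (word 1).
It is linked across 1 clause boundary (Ø).
It functions as the subject of "slept", so the gap sits immediately after word 4 ("suspected").
Base order: Nora had suspected that who has slept.

4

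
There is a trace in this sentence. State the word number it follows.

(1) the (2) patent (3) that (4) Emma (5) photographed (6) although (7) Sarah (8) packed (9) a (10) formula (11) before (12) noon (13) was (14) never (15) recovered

The displaced element is "the patent" (word 2).
It functions as the direct object of "photographed", so the gap sits immediately after word 5 ("photographed").
Base order: Emma photographed the patent although Sarah packed a formula before noon.

5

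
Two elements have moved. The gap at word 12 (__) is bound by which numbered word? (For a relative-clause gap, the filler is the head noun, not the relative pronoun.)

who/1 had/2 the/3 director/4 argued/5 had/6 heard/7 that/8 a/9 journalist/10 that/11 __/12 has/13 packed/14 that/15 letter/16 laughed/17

The marked gap is inside the relative clause, the subject of "packed".
Its filler is the head noun "journalist" (via "that"), at word 10.
(The other dependency links word 1 to a gap after word 5.)

10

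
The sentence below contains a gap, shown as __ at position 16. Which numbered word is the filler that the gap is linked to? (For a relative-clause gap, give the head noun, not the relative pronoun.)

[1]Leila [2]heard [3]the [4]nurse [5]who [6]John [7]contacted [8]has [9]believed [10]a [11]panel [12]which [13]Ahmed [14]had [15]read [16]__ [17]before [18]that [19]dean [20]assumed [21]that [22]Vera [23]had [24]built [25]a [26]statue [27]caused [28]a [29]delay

11

The gap at 16 is the object of "read", inside a relative clause.
The relative pronoun is "which" (word 12); it is bound by the head noun immediately before it.
Its filler is the head noun "panel", at word 11.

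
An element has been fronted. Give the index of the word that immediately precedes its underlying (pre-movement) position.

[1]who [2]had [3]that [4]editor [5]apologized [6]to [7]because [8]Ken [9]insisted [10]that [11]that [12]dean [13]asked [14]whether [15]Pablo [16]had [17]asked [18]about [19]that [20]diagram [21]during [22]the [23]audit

The displaced element is "who" (word 1).
It functions as the object of the preposition "to" of "apologized", so the gap sits immediately after word 6 ("to").
Base order: That editor had apologized to who because Ken insisted that that dean asked whether Pablo had asked about that diagram during the audit.

6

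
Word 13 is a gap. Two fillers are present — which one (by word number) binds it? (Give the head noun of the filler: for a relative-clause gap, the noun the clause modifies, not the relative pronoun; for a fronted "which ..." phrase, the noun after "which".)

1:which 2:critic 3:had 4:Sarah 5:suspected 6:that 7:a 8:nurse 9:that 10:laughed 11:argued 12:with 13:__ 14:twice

The marked gap is the object of the preposition "with" of "argued".
Its filler is the fronted wh-phrase "which critic", at word 2.
(The other dependency links word 8 to a gap after word 9.)

2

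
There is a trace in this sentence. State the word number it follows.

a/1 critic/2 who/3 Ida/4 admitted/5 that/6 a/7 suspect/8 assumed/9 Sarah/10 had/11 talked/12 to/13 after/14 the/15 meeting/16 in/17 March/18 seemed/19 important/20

The displaced element is "a critic" (word 2).
It is linked across 2 clause boundaries (that → Ø).
It functions as the object of the preposition "to" of "talked", so the gap sits immediately after word 13 ("to").
Base order: Ida admitted that a suspect assumed Sarah had talked to a critic after the meeting in March.

13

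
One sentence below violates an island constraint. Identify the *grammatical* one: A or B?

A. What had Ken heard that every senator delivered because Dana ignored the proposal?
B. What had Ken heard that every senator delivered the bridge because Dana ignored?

In B, the wh-phrase is extracted from inside an adjunct island (introduced by "because"), which blocks movement.
In A, the extraction path crosses only that-complement boundaries, which are transparent.
So A is grammatical.

A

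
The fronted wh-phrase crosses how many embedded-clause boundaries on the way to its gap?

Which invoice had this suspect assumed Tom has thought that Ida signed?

"which invoice" is extracted from the object of "signed".
Boundaries crossed, outermost first: [Ø], [that] — 2 in total.

2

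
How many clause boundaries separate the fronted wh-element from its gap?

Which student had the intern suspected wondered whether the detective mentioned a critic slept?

1

"which student" is extracted from the subject of "wondered".
Boundaries crossed, outermost first: [Ø] — 1 in total.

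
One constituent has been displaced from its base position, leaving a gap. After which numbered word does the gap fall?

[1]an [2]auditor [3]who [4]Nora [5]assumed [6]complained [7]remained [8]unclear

The displaced element is "an auditor" (word 2).
It is linked across 1 clause boundary (Ø).
It functions as the subject of "complained", so the gap sits immediately after word 5 ("assumed").
Base order: Nora assumed that an auditor complained.

5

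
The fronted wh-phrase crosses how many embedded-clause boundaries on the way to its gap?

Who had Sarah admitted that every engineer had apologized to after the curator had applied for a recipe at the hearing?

"who" is extracted from the PP object of "apologized".
Boundaries crossed, outermost first: [that] — 1 in total.

1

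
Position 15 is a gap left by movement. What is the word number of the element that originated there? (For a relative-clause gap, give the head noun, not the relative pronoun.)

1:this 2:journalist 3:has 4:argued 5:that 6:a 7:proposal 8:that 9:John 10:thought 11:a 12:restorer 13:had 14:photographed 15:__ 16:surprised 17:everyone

The gap at 15 is the object of "photographed", inside a relative clause.
The relative pronoun is "that" (word 8); it is bound by the head noun immediately before it.
Its filler is the head noun "proposal", at word 7.

7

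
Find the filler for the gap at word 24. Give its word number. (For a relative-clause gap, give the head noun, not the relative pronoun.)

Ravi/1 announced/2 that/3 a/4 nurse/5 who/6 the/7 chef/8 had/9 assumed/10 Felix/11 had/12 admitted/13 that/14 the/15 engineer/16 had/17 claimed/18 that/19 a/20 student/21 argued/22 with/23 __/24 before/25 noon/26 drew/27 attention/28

The gap at 24 is the prepositional object of "argued", inside a relative clause.
The relative pronoun is "who" (word 6); it is bound by the head noun immediately before it.
Its filler is the head noun "nurse", at word 5.

5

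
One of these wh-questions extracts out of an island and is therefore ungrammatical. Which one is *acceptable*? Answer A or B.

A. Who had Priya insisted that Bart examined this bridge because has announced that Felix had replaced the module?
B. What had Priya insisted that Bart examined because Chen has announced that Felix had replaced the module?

B

In A, the wh-phrase is extracted from inside an adjunct island (introduced by "because"), which blocks movement.
In B, the extraction path crosses only that-complement boundaries, which are transparent.
So B is grammatical.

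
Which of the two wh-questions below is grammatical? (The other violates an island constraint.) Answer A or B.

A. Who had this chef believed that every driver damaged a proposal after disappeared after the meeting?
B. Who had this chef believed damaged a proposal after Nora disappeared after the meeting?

In A, the wh-phrase is extracted from inside an adjunct island (introduced by "after"), which blocks movement.
In B, the extraction path crosses only that-complement boundaries, which are transparent.
So B is grammatical.

B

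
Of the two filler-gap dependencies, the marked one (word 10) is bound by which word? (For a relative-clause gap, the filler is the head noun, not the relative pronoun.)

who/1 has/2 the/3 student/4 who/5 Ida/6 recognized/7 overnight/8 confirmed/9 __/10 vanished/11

1

The marked gap is the subject of "vanished".
Its filler is the fronted wh-phrase "who", at word 1.
(The other dependency links word 4 to a gap after word 7.)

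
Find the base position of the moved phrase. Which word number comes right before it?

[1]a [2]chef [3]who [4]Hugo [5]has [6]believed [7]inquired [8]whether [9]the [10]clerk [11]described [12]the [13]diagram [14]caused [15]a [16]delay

6

The displaced element is "a chef" (word 2).
It is linked across 1 clause boundary (Ø).
It functions as the subject of "inquired", so the gap sits immediately after word 6 ("believed").
Base order: Hugo has believed that a chef inquired whether the clerk described the diagram.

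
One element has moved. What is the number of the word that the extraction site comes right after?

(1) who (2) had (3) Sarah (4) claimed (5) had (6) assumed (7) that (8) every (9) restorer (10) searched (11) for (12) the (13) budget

The displaced element is "who" (word 1).
It is linked across 1 clause boundary (Ø).
It functions as the subject of "assumed", so the gap sits immediately after word 4 ("claimed").
Base order: Sarah had claimed that who had assumed that every restorer searched for the budget.

4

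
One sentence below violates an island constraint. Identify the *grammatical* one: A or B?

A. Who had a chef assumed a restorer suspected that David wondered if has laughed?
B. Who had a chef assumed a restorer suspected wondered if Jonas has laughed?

B

In A, the wh-phrase is extracted from inside a wh-island (introduced by "if"), which blocks movement.
In B, the extraction path crosses only that-complement boundaries, which are transparent.
So B is grammatical.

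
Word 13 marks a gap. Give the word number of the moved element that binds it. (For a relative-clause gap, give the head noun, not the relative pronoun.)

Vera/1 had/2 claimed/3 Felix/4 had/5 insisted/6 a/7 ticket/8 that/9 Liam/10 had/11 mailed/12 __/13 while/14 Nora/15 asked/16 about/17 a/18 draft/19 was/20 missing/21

The gap at 13 is the object of "mailed", inside a relative clause.
The relative pronoun is "that" (word 9); it is bound by the head noun immediately before it.
Its filler is the head noun "ticket", at word 8.

8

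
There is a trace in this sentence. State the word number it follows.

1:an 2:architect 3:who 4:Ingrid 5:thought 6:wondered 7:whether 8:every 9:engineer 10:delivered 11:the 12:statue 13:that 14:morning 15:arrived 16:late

5

The displaced element is "an architect" (word 2).
It is linked across 1 clause boundary (Ø).
It functions as the subject of "wondered", so the gap sits immediately after word 5 ("thought").
Base order: Ingrid thought that an architect wondered whether every engineer delivered the statue that morning.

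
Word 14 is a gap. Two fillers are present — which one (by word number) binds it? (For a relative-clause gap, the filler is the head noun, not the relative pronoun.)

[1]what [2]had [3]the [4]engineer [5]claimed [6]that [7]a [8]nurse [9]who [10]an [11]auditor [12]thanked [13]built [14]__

1

The marked gap is the direct object of "built".
Its filler is the fronted wh-phrase "what", at word 1.
(The other dependency links word 8 to a gap after word 12.)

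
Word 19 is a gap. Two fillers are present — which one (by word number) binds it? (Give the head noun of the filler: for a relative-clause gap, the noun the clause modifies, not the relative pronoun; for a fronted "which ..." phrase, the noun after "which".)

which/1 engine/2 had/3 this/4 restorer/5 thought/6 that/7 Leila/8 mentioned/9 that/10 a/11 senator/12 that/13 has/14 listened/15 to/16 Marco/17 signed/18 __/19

The marked gap is the direct object of "signed".
Its filler is the fronted wh-phrase "which engine", at word 2.
(The other dependency links word 12 to a gap after word 13.)

2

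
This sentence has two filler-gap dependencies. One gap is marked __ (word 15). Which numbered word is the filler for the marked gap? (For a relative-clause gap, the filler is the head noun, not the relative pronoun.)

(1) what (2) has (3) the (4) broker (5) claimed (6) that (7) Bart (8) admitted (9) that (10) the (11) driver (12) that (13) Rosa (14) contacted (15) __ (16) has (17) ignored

The marked gap is inside the relative clause, the direct object of "contacted".
Its filler is the head noun "driver" (via "that"), at word 11.
(The other dependency links word 1 to a gap after word 17.)

11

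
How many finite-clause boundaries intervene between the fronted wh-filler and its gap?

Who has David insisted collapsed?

"who" is extracted from the subject of "collapsed".
Boundaries crossed, outermost first: [Ø] — 1 in total.

1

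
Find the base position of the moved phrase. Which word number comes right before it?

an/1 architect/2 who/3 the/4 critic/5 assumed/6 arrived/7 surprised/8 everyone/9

6

The displaced element is "an architect" (word 2).
It is linked across 1 clause boundary (Ø).
It functions as the subject of "arrived", so the gap sits immediately after word 6 ("assumed").
Base order: The critic assumed that an architect arrived.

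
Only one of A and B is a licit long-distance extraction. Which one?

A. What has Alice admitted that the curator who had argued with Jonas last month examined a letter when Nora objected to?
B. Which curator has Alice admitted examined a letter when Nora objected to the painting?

B

In A, the wh-phrase is extracted from inside an adjunct island (introduced by "when"), which blocks movement.
In B, the extraction path crosses only that-complement boundaries, which are transparent.
So B is grammatical.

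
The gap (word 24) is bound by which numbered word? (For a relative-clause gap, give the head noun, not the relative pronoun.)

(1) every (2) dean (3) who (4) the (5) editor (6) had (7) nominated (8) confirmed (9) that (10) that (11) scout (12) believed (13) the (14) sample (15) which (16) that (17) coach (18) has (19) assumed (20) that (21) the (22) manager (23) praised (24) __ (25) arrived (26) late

14

The gap at 24 is the object of "praised", inside a relative clause.
The relative pronoun is "which" (word 15); it is bound by the head noun immediately before it.
Its filler is the head noun "sample", at word 14.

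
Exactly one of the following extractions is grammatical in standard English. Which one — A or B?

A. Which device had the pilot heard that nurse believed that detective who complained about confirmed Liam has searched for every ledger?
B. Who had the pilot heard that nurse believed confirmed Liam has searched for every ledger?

In A, the wh-phrase is extracted from inside a complex-NP island (relative clause) (introduced by "who"), which blocks movement.
In B, the extraction path crosses only that-complement boundaries, which are transparent.
So B is grammatical.

B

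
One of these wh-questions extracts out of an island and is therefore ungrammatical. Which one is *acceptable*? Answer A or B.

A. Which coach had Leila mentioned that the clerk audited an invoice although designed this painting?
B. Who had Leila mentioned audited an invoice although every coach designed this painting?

B

In A, the wh-phrase is extracted from inside an adjunct island (introduced by "although"), which blocks movement.
In B, the extraction path crosses only that-complement boundaries, which are transparent.
So B is grammatical.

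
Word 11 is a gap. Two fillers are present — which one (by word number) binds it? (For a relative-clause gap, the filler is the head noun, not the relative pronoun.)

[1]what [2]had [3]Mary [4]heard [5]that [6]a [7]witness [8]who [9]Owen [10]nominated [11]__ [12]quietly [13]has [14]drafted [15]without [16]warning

7

The marked gap is inside the relative clause, the direct object of "nominated".
Its filler is the head noun "witness" (via "who"), at word 7.
(The other dependency links word 1 to a gap after word 14.)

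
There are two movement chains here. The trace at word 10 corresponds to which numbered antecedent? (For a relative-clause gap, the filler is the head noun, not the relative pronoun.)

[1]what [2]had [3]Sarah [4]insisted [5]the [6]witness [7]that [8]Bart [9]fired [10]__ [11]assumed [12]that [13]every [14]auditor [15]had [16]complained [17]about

6

The marked gap is inside the relative clause, the direct object of "fired".
Its filler is the head noun "witness" (via "that"), at word 6.
(The other dependency links word 1 to a gap after word 17.)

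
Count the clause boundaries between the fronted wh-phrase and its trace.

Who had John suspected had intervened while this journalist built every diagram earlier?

1

"who" is extracted from the subject of "intervened".
Boundaries crossed, outermost first: [Ø] — 1 in total.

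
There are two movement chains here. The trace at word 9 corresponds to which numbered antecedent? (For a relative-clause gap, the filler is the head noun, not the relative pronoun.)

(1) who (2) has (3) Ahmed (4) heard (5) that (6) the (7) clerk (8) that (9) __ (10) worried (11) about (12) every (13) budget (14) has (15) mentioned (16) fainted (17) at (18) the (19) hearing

7

The marked gap is inside the relative clause, the subject of "worried".
Its filler is the head noun "clerk" (via "that"), at word 7.
(The other dependency links word 1 to a gap after word 15.)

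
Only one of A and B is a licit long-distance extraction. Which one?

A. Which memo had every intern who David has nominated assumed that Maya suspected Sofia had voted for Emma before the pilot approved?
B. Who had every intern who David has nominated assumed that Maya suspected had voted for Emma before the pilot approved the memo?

In A, the wh-phrase is extracted from inside an adjunct island (introduced by "before"), which blocks movement.
In B, the extraction path crosses only that-complement boundaries, which are transparent.
So B is grammatical.

B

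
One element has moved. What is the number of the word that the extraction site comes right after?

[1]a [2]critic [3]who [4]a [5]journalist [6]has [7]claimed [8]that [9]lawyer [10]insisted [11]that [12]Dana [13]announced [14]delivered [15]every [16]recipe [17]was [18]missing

13

The displaced element is "a critic" (word 2).
It is linked across 3 clause boundaries (Ø → that → Ø).
It functions as the subject of "delivered", so the gap sits immediately after word 13 ("announced").
Base order: A journalist has claimed that lawyer insisted that Dana announced that a critic delivered every recipe.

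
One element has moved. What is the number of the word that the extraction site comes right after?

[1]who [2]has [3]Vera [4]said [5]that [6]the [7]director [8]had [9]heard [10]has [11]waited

The displaced element is "who" (word 1).
It is linked across 2 clause boundaries (that → Ø).
It functions as the subject of "waited", so the gap sits immediately after word 9 ("heard").
Base order: Vera has said that the director had heard who has waited.

9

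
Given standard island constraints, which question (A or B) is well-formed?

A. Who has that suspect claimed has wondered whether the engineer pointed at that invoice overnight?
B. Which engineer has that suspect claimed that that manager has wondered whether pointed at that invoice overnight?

A

In B, the wh-phrase is extracted from inside a wh-island (introduced by "whether"), which blocks movement.
In A, the extraction path crosses only that-complement boundaries, which are transparent.
So A is grammatical.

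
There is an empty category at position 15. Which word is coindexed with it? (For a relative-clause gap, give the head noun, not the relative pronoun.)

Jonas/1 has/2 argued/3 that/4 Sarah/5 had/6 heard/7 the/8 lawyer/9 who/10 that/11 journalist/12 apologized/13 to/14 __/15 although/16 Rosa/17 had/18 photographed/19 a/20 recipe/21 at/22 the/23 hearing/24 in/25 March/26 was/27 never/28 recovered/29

The gap at 15 is the prepositional object of "apologized", inside a relative clause.
The relative pronoun is "who" (word 10); it is bound by the head noun immediately before it.
Its filler is the head noun "lawyer", at word 9.

9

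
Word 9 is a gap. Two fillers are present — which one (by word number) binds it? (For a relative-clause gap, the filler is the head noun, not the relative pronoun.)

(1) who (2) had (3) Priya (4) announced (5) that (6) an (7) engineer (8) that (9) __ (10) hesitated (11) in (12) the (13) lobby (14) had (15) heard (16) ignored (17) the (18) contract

7

The marked gap is inside the relative clause, the subject of "hesitated".
Its filler is the head noun "engineer" (via "that"), at word 7.
(The other dependency links word 1 to a gap after word 15.)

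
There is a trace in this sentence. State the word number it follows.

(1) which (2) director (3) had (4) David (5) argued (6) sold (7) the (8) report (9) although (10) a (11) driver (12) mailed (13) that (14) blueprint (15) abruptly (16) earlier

5

The displaced element is "which director" (word 2).
It is linked across 1 clause boundary (Ø).
It functions as the subject of "sold", so the gap sits immediately after word 5 ("argued").
Base order: David had argued that which director sold the report although a driver mailed that blueprint abruptly earlier.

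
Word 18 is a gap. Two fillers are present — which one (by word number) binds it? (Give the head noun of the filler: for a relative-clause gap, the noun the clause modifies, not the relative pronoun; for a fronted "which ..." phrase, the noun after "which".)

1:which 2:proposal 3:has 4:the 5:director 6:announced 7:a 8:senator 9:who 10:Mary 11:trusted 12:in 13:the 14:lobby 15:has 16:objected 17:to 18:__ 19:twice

The marked gap is the object of the preposition "to" of "objected".
Its filler is the fronted wh-phrase "which proposal", at word 2.
(The other dependency links word 8 to a gap after word 11.)

2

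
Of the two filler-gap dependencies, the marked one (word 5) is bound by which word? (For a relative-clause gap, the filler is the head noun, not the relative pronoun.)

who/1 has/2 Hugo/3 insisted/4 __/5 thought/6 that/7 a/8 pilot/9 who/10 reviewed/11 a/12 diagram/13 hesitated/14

1

The marked gap is the subject of "thought".
Its filler is the fronted wh-phrase "who", at word 1.
(The other dependency links word 9 to a gap after word 10.)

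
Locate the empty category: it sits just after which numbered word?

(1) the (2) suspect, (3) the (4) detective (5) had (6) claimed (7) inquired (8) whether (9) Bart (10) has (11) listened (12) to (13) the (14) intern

6

The displaced element is "the suspect" (word 2).
It is linked across 1 clause boundary (Ø).
It functions as the subject of "inquired", so the gap sits immediately after word 6 ("claimed").
Base order: The detective had claimed that the suspect inquired whether Bart has listened to the intern.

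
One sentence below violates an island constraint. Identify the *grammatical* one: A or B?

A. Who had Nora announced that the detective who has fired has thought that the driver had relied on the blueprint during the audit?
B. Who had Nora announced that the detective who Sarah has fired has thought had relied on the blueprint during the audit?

In A, the wh-phrase is extracted from inside a complex-NP island (relative clause) (introduced by "who"), which blocks movement.
In B, the extraction path crosses only that-complement boundaries, which are transparent.
So B is grammatical.

B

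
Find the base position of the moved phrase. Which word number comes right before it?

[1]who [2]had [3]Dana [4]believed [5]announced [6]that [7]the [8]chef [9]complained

The displaced element is "who" (word 1).
It is linked across 1 clause boundary (Ø).
It functions as the subject of "announced", so the gap sits immediately after word 4 ("believed").
Base order: Dana had believed who announced that the chef complained.

4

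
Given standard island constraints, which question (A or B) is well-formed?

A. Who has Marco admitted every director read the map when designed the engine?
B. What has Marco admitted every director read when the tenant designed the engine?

B

In A, the wh-phrase is extracted from inside an adjunct island (introduced by "when"), which blocks movement.
In B, the extraction path crosses only that-complement boundaries, which are transparent.
So B is grammatical.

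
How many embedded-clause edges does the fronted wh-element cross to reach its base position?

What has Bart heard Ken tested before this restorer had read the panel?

1

"what" is extracted from the object of "tested".
Boundaries crossed, outermost first: [Ø] — 1 in total.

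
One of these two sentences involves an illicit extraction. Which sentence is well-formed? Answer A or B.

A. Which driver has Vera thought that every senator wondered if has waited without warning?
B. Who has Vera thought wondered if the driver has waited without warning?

In A, the wh-phrase is extracted from inside a wh-island (introduced by "if"), which blocks movement.
In B, the extraction path crosses only that-complement boundaries, which are transparent.
So B is grammatical.

B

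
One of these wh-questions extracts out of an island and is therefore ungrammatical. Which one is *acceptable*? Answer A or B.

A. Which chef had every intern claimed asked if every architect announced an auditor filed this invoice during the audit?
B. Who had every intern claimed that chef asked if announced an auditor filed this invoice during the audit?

A

In B, the wh-phrase is extracted from inside a wh-island (introduced by "if"), which blocks movement.
In A, the extraction path crosses only that-complement boundaries, which are transparent.
So A is grammatical.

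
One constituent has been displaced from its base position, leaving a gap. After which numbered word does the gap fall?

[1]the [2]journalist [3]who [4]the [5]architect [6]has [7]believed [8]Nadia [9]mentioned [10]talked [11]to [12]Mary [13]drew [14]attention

9

The displaced element is "the journalist" (word 2).
It is linked across 2 clause boundaries (Ø → Ø).
It functions as the subject of "talked", so the gap sits immediately after word 9 ("mentioned").
Base order: The architect has believed Nadia mentioned that the journalist talked to Mary.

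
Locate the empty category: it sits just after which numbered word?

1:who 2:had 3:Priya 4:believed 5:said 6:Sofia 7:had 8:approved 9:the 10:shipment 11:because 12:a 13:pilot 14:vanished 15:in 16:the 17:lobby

4

The displaced element is "who" (word 1).
It is linked across 1 clause boundary (Ø).
It functions as the subject of "said", so the gap sits immediately after word 4 ("believed").
Base order: Priya had believed that who said Sofia had approved the shipment because a pilot vanished in the lobby.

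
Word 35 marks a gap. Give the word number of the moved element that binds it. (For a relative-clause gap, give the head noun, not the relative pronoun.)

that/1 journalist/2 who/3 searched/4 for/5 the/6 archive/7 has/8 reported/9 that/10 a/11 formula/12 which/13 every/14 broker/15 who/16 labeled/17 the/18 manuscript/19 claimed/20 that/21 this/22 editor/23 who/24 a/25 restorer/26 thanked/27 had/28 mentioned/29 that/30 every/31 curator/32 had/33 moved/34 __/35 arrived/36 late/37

12

The gap at 35 is the object of "moved", inside a relative clause.
The relative pronoun is "which" (word 13); it is bound by the head noun immediately before it.
Its filler is the head noun "formula", at word 12.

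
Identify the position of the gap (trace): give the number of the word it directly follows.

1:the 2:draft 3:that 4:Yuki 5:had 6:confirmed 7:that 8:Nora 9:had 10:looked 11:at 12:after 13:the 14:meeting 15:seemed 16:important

The displaced element is "the draft" (word 2).
It is linked across 1 clause boundary (that).
It functions as the object of the preposition "at" of "looked", so the gap sits immediately after word 11 ("at").
Base order: Yuki had confirmed that Nora had looked at the draft after the meeting.

11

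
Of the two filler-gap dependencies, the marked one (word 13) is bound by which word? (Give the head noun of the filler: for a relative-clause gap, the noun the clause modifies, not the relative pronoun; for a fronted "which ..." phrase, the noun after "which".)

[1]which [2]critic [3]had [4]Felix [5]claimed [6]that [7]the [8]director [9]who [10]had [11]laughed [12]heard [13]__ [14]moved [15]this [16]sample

2

The marked gap is the subject of "moved".
Its filler is the fronted wh-phrase "which critic", at word 2.
(The other dependency links word 8 to a gap after word 9.)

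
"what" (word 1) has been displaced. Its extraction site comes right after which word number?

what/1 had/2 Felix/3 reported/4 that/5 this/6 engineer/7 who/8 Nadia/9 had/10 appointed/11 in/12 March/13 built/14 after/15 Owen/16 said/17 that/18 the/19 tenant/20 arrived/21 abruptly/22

14

The displaced element is "what" (word 1).
It is linked across 1 clause boundary (that).
It functions as the direct object of "built", so the gap sits immediately after word 14 ("built").
Base order: Felix had reported that this engineer who Nadia had appointed in March built what after Owen said that the tenant arrived abruptly.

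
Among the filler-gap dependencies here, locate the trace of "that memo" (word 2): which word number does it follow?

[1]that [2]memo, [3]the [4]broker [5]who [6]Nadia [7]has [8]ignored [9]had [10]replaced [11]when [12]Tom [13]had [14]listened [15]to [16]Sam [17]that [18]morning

The displaced element is "that memo" (word 2).
It functions as the direct object of "replaced", so the gap sits immediately after word 10 ("replaced").
Base order: The broker who Nadia has ignored had replaced that memo when Tom had listened to Sam that morning.

10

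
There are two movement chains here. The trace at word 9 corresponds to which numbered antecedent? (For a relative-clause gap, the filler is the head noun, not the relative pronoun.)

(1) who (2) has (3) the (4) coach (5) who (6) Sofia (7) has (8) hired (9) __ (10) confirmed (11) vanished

The marked gap is inside the relative clause, the direct object of "hired".
Its filler is the head noun "coach" (via "who"), at word 4.
(The other dependency links word 1 to a gap after word 10.)

4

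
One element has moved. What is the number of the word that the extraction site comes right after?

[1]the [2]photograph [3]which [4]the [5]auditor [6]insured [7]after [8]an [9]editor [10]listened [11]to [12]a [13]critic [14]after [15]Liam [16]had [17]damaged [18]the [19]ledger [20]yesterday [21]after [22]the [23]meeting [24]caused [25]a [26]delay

6

The displaced element is "the photograph" (word 2).
It functions as the direct object of "insured", so the gap sits immediately after word 6 ("insured").
Base order: The auditor insured the photograph after an editor listened to a critic after Liam had damaged the ledger yesterday after the meeting.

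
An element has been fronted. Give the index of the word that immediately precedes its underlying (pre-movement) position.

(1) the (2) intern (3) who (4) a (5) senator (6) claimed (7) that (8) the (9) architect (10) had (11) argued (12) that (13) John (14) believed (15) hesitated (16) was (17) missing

The displaced element is "the intern" (word 2).
It is linked across 3 clause boundaries (that → that → Ø).
It functions as the subject of "hesitated", so the gap sits immediately after word 14 ("believed").
Base order: A senator claimed that the architect had argued that John believed the intern hesitated.

14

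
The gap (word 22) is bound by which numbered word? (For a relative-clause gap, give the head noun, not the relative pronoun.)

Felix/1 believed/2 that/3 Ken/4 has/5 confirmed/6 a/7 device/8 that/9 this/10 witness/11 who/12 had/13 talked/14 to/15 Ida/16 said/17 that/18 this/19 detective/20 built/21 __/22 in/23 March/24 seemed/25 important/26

8

The gap at 22 is the object of "built", inside a relative clause.
The relative pronoun is "that" (word 9); it is bound by the head noun immediately before it.
Its filler is the head noun "device", at word 8.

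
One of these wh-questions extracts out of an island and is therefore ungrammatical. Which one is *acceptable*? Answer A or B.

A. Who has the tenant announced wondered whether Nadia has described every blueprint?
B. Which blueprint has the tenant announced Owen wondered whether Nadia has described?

A

In B, the wh-phrase is extracted from inside a wh-island (introduced by "whether"), which blocks movement.
In A, the extraction path crosses only that-complement boundaries, which are transparent.
So A is grammatical.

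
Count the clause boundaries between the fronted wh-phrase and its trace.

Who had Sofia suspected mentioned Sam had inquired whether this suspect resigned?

"who" is extracted from the subject of "mentioned".
Boundaries crossed, outermost first: [Ø] — 1 in total.

1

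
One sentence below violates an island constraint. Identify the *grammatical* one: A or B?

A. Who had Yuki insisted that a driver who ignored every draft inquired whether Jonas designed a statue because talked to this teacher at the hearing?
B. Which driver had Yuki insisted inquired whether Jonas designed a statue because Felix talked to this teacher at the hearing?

B

In A, the wh-phrase is extracted from inside a wh-island (introduced by "whether"), which blocks movement.
In B, the extraction path crosses only that-complement boundaries, which are transparent.
So B is grammatical.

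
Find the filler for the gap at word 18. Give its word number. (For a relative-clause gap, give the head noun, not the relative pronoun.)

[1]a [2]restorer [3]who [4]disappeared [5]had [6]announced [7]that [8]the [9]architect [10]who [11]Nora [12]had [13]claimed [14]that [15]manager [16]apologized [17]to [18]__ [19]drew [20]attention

The gap at 18 is the prepositional object of "apologized", inside a relative clause.
The relative pronoun is "who" (word 10); it is bound by the head noun immediately before it.
Its filler is the head noun "architect", at word 9.

9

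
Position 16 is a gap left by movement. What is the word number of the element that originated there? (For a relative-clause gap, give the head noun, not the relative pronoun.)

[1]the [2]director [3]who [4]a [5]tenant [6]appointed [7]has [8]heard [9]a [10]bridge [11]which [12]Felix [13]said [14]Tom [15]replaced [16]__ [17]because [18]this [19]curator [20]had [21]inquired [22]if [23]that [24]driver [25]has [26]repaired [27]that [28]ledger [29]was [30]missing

The gap at 16 is the object of "replaced", inside a relative clause.
The relative pronoun is "which" (word 11); it is bound by the head noun immediately before it.
Its filler is the head noun "bridge", at word 10.

10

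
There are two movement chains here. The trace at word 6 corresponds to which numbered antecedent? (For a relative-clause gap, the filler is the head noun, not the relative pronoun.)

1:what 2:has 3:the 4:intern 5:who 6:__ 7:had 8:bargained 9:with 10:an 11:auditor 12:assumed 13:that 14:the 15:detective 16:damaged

The marked gap is inside the relative clause, the subject of "bargained".
Its filler is the head noun "intern" (via "who"), at word 4.
(The other dependency links word 1 to a gap after word 16.)

4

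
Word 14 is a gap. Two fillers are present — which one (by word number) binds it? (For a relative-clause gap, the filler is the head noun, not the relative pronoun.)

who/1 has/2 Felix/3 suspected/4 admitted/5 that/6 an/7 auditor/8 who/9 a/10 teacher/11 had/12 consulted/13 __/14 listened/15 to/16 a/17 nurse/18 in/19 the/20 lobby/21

8

The marked gap is inside the relative clause, the direct object of "consulted".
Its filler is the head noun "auditor" (via "who"), at word 8.
(The other dependency links word 1 to a gap after word 4.)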